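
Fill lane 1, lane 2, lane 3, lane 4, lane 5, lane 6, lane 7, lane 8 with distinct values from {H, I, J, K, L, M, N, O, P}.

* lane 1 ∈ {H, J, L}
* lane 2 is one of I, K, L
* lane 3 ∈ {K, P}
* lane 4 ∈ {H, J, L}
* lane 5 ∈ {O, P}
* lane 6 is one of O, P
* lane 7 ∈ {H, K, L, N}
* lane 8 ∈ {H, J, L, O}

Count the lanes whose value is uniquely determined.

3

The 8 variables draw from only 8 values {H, I, J, K, L, N, O, P}, so each is used; only lane 2 can be I, hence lane 2 = I.
The 7 still-open variables draw from only 7 values {H, J, K, L, N, O, P}, so each is used; only lane 7 can be N, hence lane 7 = N.
The 6 still-open variables together cover exactly {H, J, K, L, O, P} — 6 values for 6 variables — and K appears only in lane 3's list, so lane 3 = K.
lane 5 and lane 6 share exactly the 2 values {O, P}; by pigeonhole those values go to them, so strike O, P from lane 8.
Determined: lane 2=I, lane 3=K, lane 7=N. The other lanes each still have more than one consistent value. That makes 3.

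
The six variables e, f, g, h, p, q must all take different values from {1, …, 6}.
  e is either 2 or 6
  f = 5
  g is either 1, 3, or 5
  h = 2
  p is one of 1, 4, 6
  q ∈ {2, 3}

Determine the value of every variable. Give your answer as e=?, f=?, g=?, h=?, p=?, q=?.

e=6, f=5, g=1, h=2, p=4, q=3

f has just one choice, so f = 5. Eliminate 5 elsewhere: g.
h's domain is down to {2}, so h = 2. Eliminate 2 elsewhere: e, q.
That leaves q = 3. Eliminate 3 elsewhere: g.
e has just one choice, so e = 6. Remove 6 from p.
g's domain is down to {1}, so g = 1. Eliminate 1 elsewhere: p.
p's domain is down to {4}, so p = 4.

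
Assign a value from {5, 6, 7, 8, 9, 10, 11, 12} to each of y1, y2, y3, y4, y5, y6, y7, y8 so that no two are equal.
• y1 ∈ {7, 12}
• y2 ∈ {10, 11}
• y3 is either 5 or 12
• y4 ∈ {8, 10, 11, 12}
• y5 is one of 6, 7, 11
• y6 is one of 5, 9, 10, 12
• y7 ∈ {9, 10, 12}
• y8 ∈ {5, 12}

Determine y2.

The 8 variables draw from only 8 values {5, 6, 7, 8, 9, 10, 11, 12}, so each is used; only y5 can be 6, hence y5 = 6.
Among the 7 still-open variables, 7 fits only y1 (and all 7 values in {5, 7, 8, 9, 10, 11, 12} must be used), so y1 = 7.
The 6 still-open variables draw from only 6 values {5, 8, 9, 10, 11, 12}, so each is used; only y4 can be 8, hence y4 = 8.
Among the 5 still-open variables, 11 fits only y2 (and all 5 values in {5, 9, 10, 11, 12} must be used), so y2 = 11.

11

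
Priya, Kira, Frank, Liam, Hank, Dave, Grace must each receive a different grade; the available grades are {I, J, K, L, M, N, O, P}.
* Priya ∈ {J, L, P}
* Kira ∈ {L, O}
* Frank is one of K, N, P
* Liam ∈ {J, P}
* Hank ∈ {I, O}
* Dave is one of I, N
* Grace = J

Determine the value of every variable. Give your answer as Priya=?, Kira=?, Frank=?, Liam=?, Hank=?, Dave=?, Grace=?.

Grace's domain is down to {J}, so Grace = J. Eliminate J elsewhere: Priya, Liam.
Liam's domain is down to {P}, so Liam = P. Eliminate P elsewhere: Priya, Frank.
Priya's domain is down to {L}, so Priya = L. So Kira can't be L.
Kira has just one choice, so Kira = O. Remove O from Hank.
Hank has just one choice, so Hank = I. Strike I from Dave.
Dave must be N (only option left). Eliminate N elsewhere: Frank.
That leaves Frank = K.

Priya=L, Kira=O, Frank=K, Liam=P, Hank=I, Dave=N, Grace=J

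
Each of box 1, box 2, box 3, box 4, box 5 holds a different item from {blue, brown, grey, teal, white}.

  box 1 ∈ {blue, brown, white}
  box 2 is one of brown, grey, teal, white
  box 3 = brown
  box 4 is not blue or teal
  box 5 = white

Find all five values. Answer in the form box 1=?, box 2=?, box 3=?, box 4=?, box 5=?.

box 1=blue, box 2=teal, box 3=brown, box 4=grey, box 5=white

box 3's domain is down to {brown}, so box 3 = brown. So box 1, box 2, box 4 can't be brown.
box 5's domain is down to {white}, so box 5 = white. Remove white from box 1, box 2, box 4.
That leaves box 1 = blue.
box 4's domain is down to {grey}, so box 4 = grey. Eliminate grey elsewhere: box 2.
box 2's domain is down to {teal}, so box 2 = teal.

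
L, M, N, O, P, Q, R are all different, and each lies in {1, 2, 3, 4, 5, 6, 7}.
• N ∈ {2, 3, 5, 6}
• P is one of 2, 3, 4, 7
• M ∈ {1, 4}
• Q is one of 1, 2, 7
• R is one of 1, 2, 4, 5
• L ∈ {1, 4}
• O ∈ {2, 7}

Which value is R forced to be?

5

Among the 7 variables, 6 fits only N (and all 7 values in {1, 2, 3, 4, 5, 6, 7} must be used), so N = 6.
Among the 6 still-open variables, 3 fits only P (and all 6 values in {1, 2, 3, 4, 5, 7} must be used), so P = 3.
The 5 still-open variables draw from only 5 values {1, 2, 4, 5, 7}, so each is used; only R can be 5, hence R = 5.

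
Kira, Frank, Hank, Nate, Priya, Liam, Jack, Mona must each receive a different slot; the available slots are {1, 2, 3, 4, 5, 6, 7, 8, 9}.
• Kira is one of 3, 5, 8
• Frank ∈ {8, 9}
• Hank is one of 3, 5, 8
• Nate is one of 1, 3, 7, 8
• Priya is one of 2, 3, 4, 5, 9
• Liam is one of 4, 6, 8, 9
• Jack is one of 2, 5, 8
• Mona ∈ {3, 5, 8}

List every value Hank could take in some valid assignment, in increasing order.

The 3 variables Kira, Hank, Mona are confined to {3, 5, 8}, which locks those values in; drop them from Frank, Nate, Priya, Liam, Jack.
That leaves Frank = 9. So Priya, Liam can't be 9.
Jack has just one choice, so Jack = 2. So Priya can't be 2.
Priya's domain is down to {4}, so Priya = 4. Remove 4 from Liam.
Liam has just one choice, so Liam = 6.
No further eliminations apply; Hank can still be any of 3, 5, 8.

3, 5, 8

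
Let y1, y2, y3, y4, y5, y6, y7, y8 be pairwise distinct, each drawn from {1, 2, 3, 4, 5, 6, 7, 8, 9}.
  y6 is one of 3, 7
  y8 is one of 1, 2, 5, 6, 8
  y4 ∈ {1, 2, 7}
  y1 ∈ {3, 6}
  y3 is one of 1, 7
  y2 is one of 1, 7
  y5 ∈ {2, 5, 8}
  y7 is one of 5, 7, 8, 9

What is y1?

6

The 8 variables draw from only 8 values {1, 2, 3, 5, 6, 7, 8, 9}, so each is used; only y7 can be 9, hence y7 = 9.
y2 and y3 between them cover only {1, 7} — a naked pair. Remove those values from y4, y6, y8.
y4's domain is down to {2}, so y4 = 2. Remove 2 from y5, y8.
y6's domain is down to {3}, so y6 = 3. So y1 can't be 3.
So y1 = 6.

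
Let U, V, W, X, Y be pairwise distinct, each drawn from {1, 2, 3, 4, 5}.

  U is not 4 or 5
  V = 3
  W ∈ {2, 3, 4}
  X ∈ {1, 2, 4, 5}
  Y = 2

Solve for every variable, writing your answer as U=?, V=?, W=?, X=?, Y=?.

U=1, V=3, W=4, X=5, Y=2

V must be 3 (only option left). So U, W can't be 3.
Y must be 2 (only option left). So U, W, X can't be 2.
U has just one choice, so U = 1. Strike 1 from X.
W's domain is down to {4}, so W = 4. Eliminate 4 elsewhere: X.
X must be 5 (only option left).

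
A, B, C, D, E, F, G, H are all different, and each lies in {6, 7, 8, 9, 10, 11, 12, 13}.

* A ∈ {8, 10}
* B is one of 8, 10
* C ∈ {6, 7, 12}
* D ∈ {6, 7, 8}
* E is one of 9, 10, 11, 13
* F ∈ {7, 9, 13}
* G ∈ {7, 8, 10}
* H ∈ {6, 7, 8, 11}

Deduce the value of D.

6

The 8 variables draw from only 8 values {6, 7, 8, 9, 10, 11, 12, 13}, so each is used; only C can be 12, hence C = 12.
A and B share exactly the 2 values {8, 10}; by pigeonhole those values go to them, so strike 8, 10 from D, E, G, H.
G must be 7 (only option left). Strike 7 from D, F, H.
So D = 6.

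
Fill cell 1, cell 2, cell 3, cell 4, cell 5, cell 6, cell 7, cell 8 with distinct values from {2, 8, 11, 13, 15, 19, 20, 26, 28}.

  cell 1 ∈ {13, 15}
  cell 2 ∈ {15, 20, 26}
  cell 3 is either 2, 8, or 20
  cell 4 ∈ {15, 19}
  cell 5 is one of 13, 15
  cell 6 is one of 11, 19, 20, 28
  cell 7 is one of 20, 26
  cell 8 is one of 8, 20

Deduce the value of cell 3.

2

cell 1 and cell 5 share exactly the 2 values {13, 15}; by pigeonhole those values go to them, so strike 13, 15 from cell 2, cell 4.
cell 4 has just one choice, so cell 4 = 19. Strike 19 from cell 6.
The 2 variables cell 2 and cell 7 are confined to {20, 26}, which locks those values in; drop them from cell 3, cell 6, cell 8.
That leaves cell 8 = 8. Remove 8 from cell 3.
So cell 3 = 2.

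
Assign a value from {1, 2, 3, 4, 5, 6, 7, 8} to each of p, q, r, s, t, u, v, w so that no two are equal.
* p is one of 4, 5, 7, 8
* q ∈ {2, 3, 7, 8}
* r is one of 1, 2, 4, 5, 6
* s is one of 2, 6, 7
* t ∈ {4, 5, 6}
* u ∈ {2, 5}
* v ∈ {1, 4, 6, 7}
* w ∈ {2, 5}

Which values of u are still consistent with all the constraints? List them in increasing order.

2, 5

Among the 8 variables, 3 fits only q (and all 8 values in {1, 2, 3, 4, 5, 6, 7, 8} must be used), so q = 3.
Among the 7 still-open variables, 8 fits only p (and all 7 values in {1, 2, 4, 5, 6, 7, 8} must be used), so p = 8.
u and w between them cover only {2, 5} — a naked pair. Remove those values from r, s, t.
No further eliminations apply; u can still be any of 2, 5.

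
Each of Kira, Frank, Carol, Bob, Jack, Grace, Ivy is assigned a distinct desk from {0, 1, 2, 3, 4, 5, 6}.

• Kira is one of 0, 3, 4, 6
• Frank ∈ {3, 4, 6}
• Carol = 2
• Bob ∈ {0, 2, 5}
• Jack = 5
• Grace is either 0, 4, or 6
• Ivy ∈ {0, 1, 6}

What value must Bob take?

0

Carol's domain is down to {2}, so Carol = 2. Strike 2 from Bob.
Jack must be 5 (only option left). So Bob can't be 5.
So Bob = 0.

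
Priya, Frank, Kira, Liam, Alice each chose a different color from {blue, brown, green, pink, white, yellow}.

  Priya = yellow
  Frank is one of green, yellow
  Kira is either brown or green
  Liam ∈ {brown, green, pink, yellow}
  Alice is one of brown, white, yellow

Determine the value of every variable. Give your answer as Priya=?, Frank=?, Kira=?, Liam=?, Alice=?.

Priya must be yellow (only option left). Eliminate yellow elsewhere: Frank, Liam, Alice.
That leaves Frank = green. Strike green from Kira, Liam.
Kira has just one choice, so Kira = brown. Remove brown from Liam, Alice.
Liam must be pink (only option left).
Alice has just one choice, so Alice = white.

Priya=yellow, Frank=green, Kira=brown, Liam=pink, Alice=white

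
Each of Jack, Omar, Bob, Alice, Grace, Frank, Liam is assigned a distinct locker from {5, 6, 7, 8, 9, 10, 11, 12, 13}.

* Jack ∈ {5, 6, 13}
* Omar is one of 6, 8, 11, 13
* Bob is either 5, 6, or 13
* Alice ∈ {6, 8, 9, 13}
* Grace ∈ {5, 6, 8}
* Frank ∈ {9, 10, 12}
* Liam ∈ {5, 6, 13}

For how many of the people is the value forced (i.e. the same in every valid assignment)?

3

The 3 variables Jack, Bob, Liam are confined to {5, 6, 13}, which locks those values in; drop them from Omar, Alice, Grace.
Grace's domain is down to {8}, so Grace = 8. Remove 8 from Omar, Alice.
Omar's domain is down to {11}, so Omar = 11.
That leaves Alice = 9. Strike 9 from Frank.
Determined: Omar=11, Alice=9, Grace=8. The other people each still have more than one consistent value. That makes 3.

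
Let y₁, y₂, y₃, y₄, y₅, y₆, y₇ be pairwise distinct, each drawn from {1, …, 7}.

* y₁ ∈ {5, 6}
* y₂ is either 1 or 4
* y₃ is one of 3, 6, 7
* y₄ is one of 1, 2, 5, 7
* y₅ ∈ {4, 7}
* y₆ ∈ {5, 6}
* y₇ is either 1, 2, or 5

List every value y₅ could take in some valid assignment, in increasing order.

The 7 variables draw from only 7 values {1, 2, 3, 4, 5, 6, 7}, so each is used; only y₃ can be 3, hence y₃ = 3.
y₁ and y₆ share exactly the 2 values {5, 6}; by pigeonhole those values go to them, so strike 5, 6 from y₄, y₇.
No further eliminations apply; y₅ can still be any of 4, 7.

4, 7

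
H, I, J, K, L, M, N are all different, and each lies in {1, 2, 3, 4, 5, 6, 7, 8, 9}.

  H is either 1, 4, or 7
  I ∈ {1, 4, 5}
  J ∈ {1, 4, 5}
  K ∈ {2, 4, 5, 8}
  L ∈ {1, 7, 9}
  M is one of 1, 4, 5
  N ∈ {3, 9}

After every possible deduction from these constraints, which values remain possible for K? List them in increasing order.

The 3 variables I, J, M are confined to {1, 4, 5}, which locks those values in; drop them from H, K, L.
H's domain is down to {7}, so H = 7. So L can't be 7.
L must be 9 (only option left). So N can't be 9.
N must be 3 (only option left).
No further eliminations apply; K can still be any of 2, 8.

2, 8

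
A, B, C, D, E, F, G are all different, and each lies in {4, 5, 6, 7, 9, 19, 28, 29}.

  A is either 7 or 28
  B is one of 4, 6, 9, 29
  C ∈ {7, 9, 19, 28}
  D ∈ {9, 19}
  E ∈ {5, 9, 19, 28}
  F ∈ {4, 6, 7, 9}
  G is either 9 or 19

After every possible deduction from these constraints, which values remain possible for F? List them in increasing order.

4, 6

D and G between them cover only {9, 19} — a naked pair. Remove those values from B, C, E, F.
The 2 variables A and C are confined to {7, 28}, which locks those values in; drop them from E, F.
E has just one choice, so E = 5.
No further eliminations apply; F can still be any of 4, 6.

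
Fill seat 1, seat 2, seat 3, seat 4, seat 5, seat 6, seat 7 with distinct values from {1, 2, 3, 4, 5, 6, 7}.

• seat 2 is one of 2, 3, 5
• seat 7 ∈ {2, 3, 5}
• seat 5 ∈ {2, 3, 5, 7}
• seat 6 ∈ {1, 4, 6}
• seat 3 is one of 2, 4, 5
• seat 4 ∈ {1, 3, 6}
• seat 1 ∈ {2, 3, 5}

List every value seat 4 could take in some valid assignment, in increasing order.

The 7 variables draw from only 7 values {1, 2, 3, 4, 5, 6, 7}, so each is used; only seat 5 can be 7, hence seat 5 = 7.
seat 1, seat 2, seat 7 share exactly the 3 values {2, 3, 5}; by pigeonhole those values go to them, so strike 2, 3, 5 from seat 3, seat 4.
That leaves seat 3 = 4. Strike 4 from seat 6.
No further eliminations apply; seat 4 can still be any of 1, 6.

1, 6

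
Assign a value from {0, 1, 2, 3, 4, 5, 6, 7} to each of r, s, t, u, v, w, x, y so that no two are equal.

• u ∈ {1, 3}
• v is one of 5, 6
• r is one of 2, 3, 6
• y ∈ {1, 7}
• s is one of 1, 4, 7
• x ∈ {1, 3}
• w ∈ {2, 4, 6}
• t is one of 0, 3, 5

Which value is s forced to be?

Among the 8 variables, 0 fits only t (and all 8 values in {0, 1, 2, 3, 4, 5, 6, 7} must be used), so t = 0.
The 7 still-open variables together cover exactly {1, 2, 3, 4, 5, 6, 7} — 7 values for 7 variables — and 5 appears only in v's list, so v = 5.
u and x between them cover only {1, 3} — a naked pair. Remove those values from r, s, y.
That leaves y = 7. Remove 7 from s.
So s = 4.

4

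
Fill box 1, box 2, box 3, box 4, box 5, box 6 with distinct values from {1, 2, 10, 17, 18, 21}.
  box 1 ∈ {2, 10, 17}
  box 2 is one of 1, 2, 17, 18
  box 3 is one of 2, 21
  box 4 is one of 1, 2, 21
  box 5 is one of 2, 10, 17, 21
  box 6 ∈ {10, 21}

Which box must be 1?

box 4

The 6 variables together cover exactly {1, 2, 10, 17, 18, 21} — 6 values for 6 variables — and 18 appears only in box 2's list, so box 2 = 18.
The 5 still-open variables together cover exactly {1, 2, 10, 17, 21} — 5 values for 5 variables — and 1 appears only in box 4's list, so box 4 = 1.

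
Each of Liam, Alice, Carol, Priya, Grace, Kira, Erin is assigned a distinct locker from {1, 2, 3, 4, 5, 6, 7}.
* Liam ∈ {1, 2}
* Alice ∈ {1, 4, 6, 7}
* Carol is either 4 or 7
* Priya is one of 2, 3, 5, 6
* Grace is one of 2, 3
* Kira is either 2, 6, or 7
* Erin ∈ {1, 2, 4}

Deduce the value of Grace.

The 7 variables draw from only 7 values {1, 2, 3, 4, 5, 6, 7}, so each is used; only Priya can be 5, hence Priya = 5.
The 6 still-open variables together cover exactly {1, 2, 3, 4, 6, 7} — 6 values for 6 variables — and 3 appears only in Grace's list, so Grace = 3.

3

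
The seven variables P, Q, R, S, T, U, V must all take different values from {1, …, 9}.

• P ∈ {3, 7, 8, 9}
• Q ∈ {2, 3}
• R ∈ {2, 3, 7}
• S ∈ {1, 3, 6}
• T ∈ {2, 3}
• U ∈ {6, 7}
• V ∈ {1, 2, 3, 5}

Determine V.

Q and T between them cover only {2, 3} — a naked pair. Remove those values from P, R, S, V.
That leaves R = 7. So P, U can't be 7.
U must be 6 (only option left). Strike 6 from S.
That leaves S = 1. Remove 1 from V.
So V = 5.

5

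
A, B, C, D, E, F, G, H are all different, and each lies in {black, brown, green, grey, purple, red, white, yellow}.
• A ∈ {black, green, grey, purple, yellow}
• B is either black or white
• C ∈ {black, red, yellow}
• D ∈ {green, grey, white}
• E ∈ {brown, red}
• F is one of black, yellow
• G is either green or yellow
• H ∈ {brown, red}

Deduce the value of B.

Among the 8 variables, purple fits only A (and all 8 values in {black, brown, green, grey, purple, red, white, yellow} must be used), so A = purple.
The 7 still-open variables together cover exactly {black, brown, green, grey, red, white, yellow} — 7 values for 7 variables — and grey appears only in D's list, so D = grey.
Among the 6 still-open variables, green fits only G (and all 6 values in {black, brown, green, red, white, yellow} must be used), so G = green.
The 5 still-open variables together cover exactly {black, brown, red, white, yellow} — 5 values for 5 variables — and white appears only in B's list, so B = white.

white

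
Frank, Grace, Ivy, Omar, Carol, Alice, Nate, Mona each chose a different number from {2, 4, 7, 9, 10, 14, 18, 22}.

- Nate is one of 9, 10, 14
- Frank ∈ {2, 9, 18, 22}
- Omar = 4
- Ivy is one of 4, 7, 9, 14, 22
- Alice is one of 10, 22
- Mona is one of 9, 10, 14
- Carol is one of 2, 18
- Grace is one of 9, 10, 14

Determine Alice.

Omar must be 4 (only option left). Strike 4 from Ivy.
The 7 still-open variables draw from only 7 values {2, 7, 9, 10, 14, 18, 22}, so each is used; only Ivy can be 7, hence Ivy = 7.
The 3 variables Grace, Nate, Mona are confined to {9, 10, 14}, which locks those values in; drop them from Frank, Alice.
So Alice = 22.

22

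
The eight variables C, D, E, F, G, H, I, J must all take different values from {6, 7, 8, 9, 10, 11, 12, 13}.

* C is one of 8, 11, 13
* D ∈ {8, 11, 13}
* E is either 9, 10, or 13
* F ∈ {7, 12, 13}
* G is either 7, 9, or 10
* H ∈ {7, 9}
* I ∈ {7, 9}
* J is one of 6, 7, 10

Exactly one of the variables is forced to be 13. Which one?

E

Among the 8 variables, 6 fits only J (and all 8 values in {6, 7, 8, 9, 10, 11, 12, 13} must be used), so J = 6.
The 7 still-open variables together cover exactly {7, 8, 9, 10, 11, 12, 13} — 7 values for 7 variables — and 12 appears only in F's list, so F = 12.
H and I between them cover only {7, 9} — a naked pair. Remove those values from E, G.
G's domain is down to {10}, so G = 10. Remove 10 from E.
So 13 goes to E.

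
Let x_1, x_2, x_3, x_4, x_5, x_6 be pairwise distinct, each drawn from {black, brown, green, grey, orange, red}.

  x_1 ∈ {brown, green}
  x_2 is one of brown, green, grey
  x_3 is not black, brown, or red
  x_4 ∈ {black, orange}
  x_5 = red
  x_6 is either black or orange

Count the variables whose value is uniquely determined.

1

x_5 has just one choice, so x_5 = red.
x_4 and x_6 between them cover only {black, orange} — a naked pair. Remove those values from x_3.
Determined: x_5=red. The other variables each still have more than one consistent value. That makes 1.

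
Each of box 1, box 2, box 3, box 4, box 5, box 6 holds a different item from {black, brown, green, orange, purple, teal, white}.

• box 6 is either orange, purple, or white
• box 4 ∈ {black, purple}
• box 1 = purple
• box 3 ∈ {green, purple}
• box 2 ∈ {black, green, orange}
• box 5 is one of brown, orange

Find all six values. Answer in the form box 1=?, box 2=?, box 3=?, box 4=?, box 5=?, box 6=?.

box 1=purple, box 2=orange, box 3=green, box 4=black, box 5=brown, box 6=white

box 1's domain is down to {purple}, so box 1 = purple. Remove purple from box 3, box 4, box 6.
box 3's domain is down to {green}, so box 3 = green. Eliminate green elsewhere: box 2.
That leaves box 4 = black. Eliminate black elsewhere: box 2.
box 2's domain is down to {orange}, so box 2 = orange. So box 5, box 6 can't be orange.
box 5's domain is down to {brown}, so box 5 = brown.
That leaves box 6 = white.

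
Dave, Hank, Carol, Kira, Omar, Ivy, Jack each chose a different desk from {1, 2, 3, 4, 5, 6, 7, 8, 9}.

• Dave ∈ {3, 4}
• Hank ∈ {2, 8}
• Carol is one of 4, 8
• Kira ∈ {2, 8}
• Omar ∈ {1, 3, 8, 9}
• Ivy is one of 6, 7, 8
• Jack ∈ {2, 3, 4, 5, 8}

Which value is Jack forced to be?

5

Hank and Kira share exactly the 2 values {2, 8}; by pigeonhole those values go to them, so strike 2, 8 from Carol, Omar, Ivy, Jack.
Carol has just one choice, so Carol = 4. So Dave, Jack can't be 4.
Dave has just one choice, so Dave = 3. Eliminate 3 elsewhere: Omar, Jack.
So Jack = 5.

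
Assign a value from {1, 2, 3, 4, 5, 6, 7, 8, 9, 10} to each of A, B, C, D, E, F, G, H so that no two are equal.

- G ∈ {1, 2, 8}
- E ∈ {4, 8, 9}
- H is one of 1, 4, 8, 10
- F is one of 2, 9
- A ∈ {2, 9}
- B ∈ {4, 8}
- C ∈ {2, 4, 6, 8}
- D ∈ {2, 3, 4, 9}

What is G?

1

The 8 variables draw from only 8 values {1, 2, 3, 4, 6, 8, 9, 10}, so each is used; only D can be 3, hence D = 3.
The 7 still-open variables draw from only 7 values {1, 2, 4, 6, 8, 9, 10}, so each is used; only C can be 6, hence C = 6.
The 6 still-open variables together cover exactly {1, 2, 4, 8, 9, 10} — 6 values for 6 variables — and 10 appears only in H's list, so H = 10.
The 5 still-open variables together cover exactly {1, 2, 4, 8, 9} — 5 values for 5 variables — and 1 appears only in G's list, so G = 1.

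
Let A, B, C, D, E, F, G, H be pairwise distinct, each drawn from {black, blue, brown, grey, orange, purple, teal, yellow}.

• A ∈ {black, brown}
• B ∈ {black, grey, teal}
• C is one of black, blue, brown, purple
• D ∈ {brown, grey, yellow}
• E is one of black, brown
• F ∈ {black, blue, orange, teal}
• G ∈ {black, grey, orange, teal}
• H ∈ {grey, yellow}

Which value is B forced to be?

The 8 variables draw from only 8 values {black, blue, brown, grey, orange, purple, teal, yellow}, so each is used; only C can be purple, hence C = purple.
The 7 still-open variables together cover exactly {black, blue, brown, grey, orange, teal, yellow} — 7 values for 7 variables — and blue appears only in F's list, so F = blue.
The 6 still-open variables draw from only 6 values {black, brown, grey, orange, teal, yellow}, so each is used; only G can be orange, hence G = orange.
Among the 5 still-open variables, teal fits only B (and all 5 values in {black, brown, grey, teal, yellow} must be used), so B = teal.

teal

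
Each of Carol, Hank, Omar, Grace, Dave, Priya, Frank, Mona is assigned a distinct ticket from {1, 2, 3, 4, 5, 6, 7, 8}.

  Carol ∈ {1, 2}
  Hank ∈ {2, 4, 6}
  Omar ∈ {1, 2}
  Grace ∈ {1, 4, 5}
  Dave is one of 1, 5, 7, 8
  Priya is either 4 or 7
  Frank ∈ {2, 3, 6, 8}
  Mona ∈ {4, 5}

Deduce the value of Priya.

7

The 8 variables draw from only 8 values {1, 2, 3, 4, 5, 6, 7, 8}, so each is used; only Frank can be 3, hence Frank = 3.
Among the 7 still-open variables, 6 fits only Hank (and all 7 values in {1, 2, 4, 5, 6, 7, 8} must be used), so Hank = 6.
The 6 still-open variables together cover exactly {1, 2, 4, 5, 7, 8} — 6 values for 6 variables — and 8 appears only in Dave's list, so Dave = 8.
Among the 5 still-open variables, 7 fits only Priya (and all 5 values in {1, 2, 4, 5, 7} must be used), so Priya = 7.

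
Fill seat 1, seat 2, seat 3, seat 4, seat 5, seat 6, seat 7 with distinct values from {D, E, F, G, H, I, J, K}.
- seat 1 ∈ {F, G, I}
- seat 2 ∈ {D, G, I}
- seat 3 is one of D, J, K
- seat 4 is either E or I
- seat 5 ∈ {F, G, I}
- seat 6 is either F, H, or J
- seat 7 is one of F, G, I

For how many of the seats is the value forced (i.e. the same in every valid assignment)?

seat 1, seat 5, seat 7 share exactly the 3 values {F, G, I}; by pigeonhole those values go to them, so strike F, G, I from seat 2, seat 4, seat 6.
seat 2's domain is down to {D}, so seat 2 = D. Remove D from seat 3.
seat 4's domain is down to {E}, so seat 4 = E.
Determined: seat 2=D, seat 4=E. The other seats each still have more than one consistent value. That makes 2.

2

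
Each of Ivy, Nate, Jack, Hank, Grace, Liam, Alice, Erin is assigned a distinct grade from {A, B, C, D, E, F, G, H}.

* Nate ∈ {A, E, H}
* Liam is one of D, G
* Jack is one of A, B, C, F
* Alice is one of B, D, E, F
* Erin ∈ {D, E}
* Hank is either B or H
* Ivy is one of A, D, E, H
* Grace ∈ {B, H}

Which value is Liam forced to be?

G

Among the 8 variables, C fits only Jack (and all 8 values in {A, B, C, D, E, F, G, H} must be used), so Jack = C.
The 7 still-open variables draw from only 7 values {A, B, D, E, F, G, H}, so each is used; only Alice can be F, hence Alice = F.
The 6 still-open variables draw from only 6 values {A, B, D, E, G, H}, so each is used; only Liam can be G, hence Liam = G.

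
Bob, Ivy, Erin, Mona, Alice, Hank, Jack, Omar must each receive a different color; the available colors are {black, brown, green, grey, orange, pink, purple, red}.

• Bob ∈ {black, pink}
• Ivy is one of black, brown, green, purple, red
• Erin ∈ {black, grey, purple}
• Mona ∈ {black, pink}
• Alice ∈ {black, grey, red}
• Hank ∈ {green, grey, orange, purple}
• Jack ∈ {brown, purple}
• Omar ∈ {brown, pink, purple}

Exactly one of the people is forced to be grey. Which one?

Erin

Among the 8 variables, orange fits only Hank (and all 8 values in {black, brown, green, grey, orange, pink, purple, red} must be used), so Hank = orange.
The 7 still-open variables together cover exactly {black, brown, green, grey, pink, purple, red} — 7 values for 7 variables — and green appears only in Ivy's list, so Ivy = green.
The 6 still-open variables together cover exactly {black, brown, grey, pink, purple, red} — 6 values for 6 variables — and red appears only in Alice's list, so Alice = red.
The 5 still-open variables draw from only 5 values {black, brown, grey, pink, purple}, so each is used; only Erin can be grey, hence Erin = grey.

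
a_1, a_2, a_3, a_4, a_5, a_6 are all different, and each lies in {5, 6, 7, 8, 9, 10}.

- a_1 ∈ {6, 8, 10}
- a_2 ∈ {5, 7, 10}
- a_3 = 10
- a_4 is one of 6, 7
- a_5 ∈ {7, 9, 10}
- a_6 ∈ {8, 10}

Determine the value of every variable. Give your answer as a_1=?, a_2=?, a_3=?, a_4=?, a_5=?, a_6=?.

a_3 must be 10 (only option left). So a_1, a_2, a_5, a_6 can't be 10.
a_6's domain is down to {8}, so a_6 = 8. Strike 8 from a_1.
a_1's domain is down to {6}, so a_1 = 6. Remove 6 from a_4.
a_4's domain is down to {7}, so a_4 = 7. Strike 7 from a_2, a_5.
That leaves a_5 = 9.
a_2's domain is down to {5}, so a_2 = 5.

a_1=6, a_2=5, a_3=10, a_4=7, a_5=9, a_6=8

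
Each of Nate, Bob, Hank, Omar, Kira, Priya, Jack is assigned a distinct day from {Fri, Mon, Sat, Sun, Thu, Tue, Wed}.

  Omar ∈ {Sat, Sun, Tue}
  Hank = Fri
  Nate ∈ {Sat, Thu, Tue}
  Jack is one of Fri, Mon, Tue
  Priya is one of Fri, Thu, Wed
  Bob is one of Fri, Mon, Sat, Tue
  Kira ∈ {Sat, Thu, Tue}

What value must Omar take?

Hank must be Fri (only option left). So Bob, Priya, Jack can't be Fri.
The 6 still-open variables draw from only 6 values {Mon, Sat, Sun, Thu, Tue, Wed}, so each is used; only Omar can be Sun, hence Omar = Sun.

Sun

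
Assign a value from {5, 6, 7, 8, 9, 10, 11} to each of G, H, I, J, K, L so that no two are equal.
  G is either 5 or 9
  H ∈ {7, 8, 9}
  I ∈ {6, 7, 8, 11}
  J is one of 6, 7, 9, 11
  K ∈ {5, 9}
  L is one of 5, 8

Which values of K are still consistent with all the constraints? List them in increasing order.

5, 9

G and K share exactly the 2 values {5, 9}; by pigeonhole those values go to them, so strike 5, 9 from H, J, L.
L has just one choice, so L = 8. So H, I can't be 8.
That leaves H = 7. Strike 7 from I, J.
No further eliminations apply; K can still be any of 5, 9.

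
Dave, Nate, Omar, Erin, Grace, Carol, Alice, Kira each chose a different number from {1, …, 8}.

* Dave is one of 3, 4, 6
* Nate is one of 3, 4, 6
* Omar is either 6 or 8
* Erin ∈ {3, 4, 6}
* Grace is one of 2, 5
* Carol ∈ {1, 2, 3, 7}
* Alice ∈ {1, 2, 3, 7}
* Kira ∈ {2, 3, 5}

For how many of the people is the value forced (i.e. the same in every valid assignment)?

Among the 8 variables, 8 fits only Omar (and all 8 values in {1, 2, 3, 4, 5, 6, 7, 8} must be used), so Omar = 8.
Dave, Nate, Erin share exactly the 3 values {3, 4, 6}; by pigeonhole those values go to them, so strike 3, 4, 6 from Carol, Alice, Kira.
The 2 variables Grace and Kira are confined to {2, 5}, which locks those values in; drop them from Carol, Alice.
Determined: Omar=8. The other people each still have more than one consistent value. That makes 1.

1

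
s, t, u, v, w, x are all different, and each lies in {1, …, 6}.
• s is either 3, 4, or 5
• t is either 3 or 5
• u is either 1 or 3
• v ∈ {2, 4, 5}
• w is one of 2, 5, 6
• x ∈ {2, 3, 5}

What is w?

6

The 6 variables together cover exactly {1, 2, 3, 4, 5, 6} — 6 values for 6 variables — and 1 appears only in u's list, so u = 1.
Among the 5 still-open variables, 6 fits only w (and all 5 values in {2, 3, 4, 5, 6} must be used), so w = 6.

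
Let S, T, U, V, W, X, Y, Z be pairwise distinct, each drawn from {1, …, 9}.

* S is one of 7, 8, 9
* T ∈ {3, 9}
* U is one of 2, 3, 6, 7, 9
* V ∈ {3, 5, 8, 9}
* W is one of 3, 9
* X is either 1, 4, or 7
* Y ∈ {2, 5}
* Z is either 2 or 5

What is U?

6

T and W share exactly the 2 values {3, 9}; by pigeonhole those values go to them, so strike 3, 9 from S, U, V.
Y and Z share exactly the 2 values {2, 5}; by pigeonhole those values go to them, so strike 2, 5 from U, V.
That leaves V = 8. Remove 8 from S.
S has just one choice, so S = 7. Strike 7 from U, X.
So U = 6.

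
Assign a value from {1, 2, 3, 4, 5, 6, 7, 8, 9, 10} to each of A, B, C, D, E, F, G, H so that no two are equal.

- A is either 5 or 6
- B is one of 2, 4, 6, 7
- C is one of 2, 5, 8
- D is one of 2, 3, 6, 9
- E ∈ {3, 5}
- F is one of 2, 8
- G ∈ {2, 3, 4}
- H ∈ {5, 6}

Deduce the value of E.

3

Among the 8 variables, 7 fits only B (and all 8 values in {2, 3, 4, 5, 6, 7, 8, 9} must be used), so B = 7.
The 7 still-open variables together cover exactly {2, 3, 4, 5, 6, 8, 9} — 7 values for 7 variables — and 4 appears only in G's list, so G = 4.
Among the 6 still-open variables, 9 fits only D (and all 6 values in {2, 3, 5, 6, 8, 9} must be used), so D = 9.
The 5 still-open variables together cover exactly {2, 3, 5, 6, 8} — 5 values for 5 variables — and 3 appears only in E's list, so E = 3.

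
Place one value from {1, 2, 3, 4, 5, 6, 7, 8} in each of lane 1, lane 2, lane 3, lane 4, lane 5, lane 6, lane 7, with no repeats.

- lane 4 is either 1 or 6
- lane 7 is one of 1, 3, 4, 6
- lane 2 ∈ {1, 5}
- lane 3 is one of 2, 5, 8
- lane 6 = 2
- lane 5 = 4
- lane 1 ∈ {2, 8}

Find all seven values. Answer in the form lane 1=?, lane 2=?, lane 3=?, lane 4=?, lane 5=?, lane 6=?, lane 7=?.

lane 5 must be 4 (only option left). So lane 7 can't be 4.
lane 6 has just one choice, so lane 6 = 2. Strike 2 from lane 1, lane 3.
That leaves lane 1 = 8. So lane 3 can't be 8.
lane 3 has just one choice, so lane 3 = 5. Strike 5 from lane 2.
lane 2 must be 1 (only option left). Eliminate 1 elsewhere: lane 4, lane 7.
That leaves lane 4 = 6. Eliminate 6 elsewhere: lane 7.
lane 7 must be 3 (only option left).

lane 1=8, lane 2=1, lane 3=5, lane 4=6, lane 5=4, lane 6=2, lane 7=3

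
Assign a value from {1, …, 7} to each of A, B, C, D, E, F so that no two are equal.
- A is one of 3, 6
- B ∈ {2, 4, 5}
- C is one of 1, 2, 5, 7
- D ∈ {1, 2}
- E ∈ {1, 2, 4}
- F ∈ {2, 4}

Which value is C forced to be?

D, E, F between them cover only {1, 2, 4} — a naked triple. Remove those values from B, C.
That leaves B = 5. Eliminate 5 elsewhere: C.
So C = 7.

7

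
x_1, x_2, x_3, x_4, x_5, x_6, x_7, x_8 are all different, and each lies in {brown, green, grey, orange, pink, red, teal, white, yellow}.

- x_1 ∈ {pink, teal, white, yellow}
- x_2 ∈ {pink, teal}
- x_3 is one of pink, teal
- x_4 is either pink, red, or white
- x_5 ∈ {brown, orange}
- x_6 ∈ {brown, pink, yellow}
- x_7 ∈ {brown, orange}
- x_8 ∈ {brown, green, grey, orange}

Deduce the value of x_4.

red

x_2 and x_3 between them cover only {pink, teal} — a naked pair. Remove those values from x_1, x_4, x_6.
The 2 variables x_5 and x_7 are confined to {brown, orange}, which locks those values in; drop them from x_6, x_8.
x_6 must be yellow (only option left). Eliminate yellow elsewhere: x_1.
x_1 has just one choice, so x_1 = white. So x_4 can't be white.
So x_4 = red.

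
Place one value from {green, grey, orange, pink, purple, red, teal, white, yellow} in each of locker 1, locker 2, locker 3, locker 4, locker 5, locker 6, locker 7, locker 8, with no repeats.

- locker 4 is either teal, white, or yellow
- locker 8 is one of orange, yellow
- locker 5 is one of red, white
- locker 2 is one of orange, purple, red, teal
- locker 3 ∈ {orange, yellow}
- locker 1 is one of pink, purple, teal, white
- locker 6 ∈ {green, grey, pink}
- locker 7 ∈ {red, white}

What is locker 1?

locker 3 and locker 8 between them cover only {orange, yellow} — a naked pair. Remove those values from locker 2, locker 4.
locker 5 and locker 7 between them cover only {red, white} — a naked pair. Remove those values from locker 1, locker 2, locker 4.
locker 4's domain is down to {teal}, so locker 4 = teal. Strike teal from locker 1, locker 2.
locker 2 must be purple (only option left). So locker 1 can't be purple.
So locker 1 = pink.

pink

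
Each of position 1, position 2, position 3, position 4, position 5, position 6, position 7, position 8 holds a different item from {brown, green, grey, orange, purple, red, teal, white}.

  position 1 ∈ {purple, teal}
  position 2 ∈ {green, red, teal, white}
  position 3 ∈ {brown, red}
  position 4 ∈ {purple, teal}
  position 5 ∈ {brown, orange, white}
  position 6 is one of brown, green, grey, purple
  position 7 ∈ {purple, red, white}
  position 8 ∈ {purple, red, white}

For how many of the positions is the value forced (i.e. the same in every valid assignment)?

4

The 8 variables draw from only 8 values {brown, green, grey, orange, purple, red, teal, white}, so each is used; only position 6 can be grey, hence position 6 = grey.
The 7 still-open variables together cover exactly {brown, green, orange, purple, red, teal, white} — 7 values for 7 variables — and green appears only in position 2's list, so position 2 = green.
The 6 still-open variables together cover exactly {brown, orange, purple, red, teal, white} — 6 values for 6 variables — and orange appears only in position 5's list, so position 5 = orange.
The 5 still-open variables together cover exactly {brown, purple, red, teal, white} — 5 values for 5 variables — and brown appears only in position 3's list, so position 3 = brown.
position 1 and position 4 between them cover only {purple, teal} — a naked pair. Remove those values from position 7, position 8.
Determined: position 2=green, position 3=brown, position 5=orange, position 6=grey. The other positions each still have more than one consistent value. That makes 4.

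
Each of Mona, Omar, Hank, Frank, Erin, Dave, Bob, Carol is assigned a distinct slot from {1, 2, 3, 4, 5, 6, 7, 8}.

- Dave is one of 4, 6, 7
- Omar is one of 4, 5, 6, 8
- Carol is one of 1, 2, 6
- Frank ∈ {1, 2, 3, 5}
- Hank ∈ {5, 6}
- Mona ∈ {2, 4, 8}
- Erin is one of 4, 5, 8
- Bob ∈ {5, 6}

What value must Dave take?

The 8 variables draw from only 8 values {1, 2, 3, 4, 5, 6, 7, 8}, so each is used; only Frank can be 3, hence Frank = 3.
The 7 still-open variables draw from only 7 values {1, 2, 4, 5, 6, 7, 8}, so each is used; only Carol can be 1, hence Carol = 1.
The 6 still-open variables together cover exactly {2, 4, 5, 6, 7, 8} — 6 values for 6 variables — and 2 appears only in Mona's list, so Mona = 2.
Among the 5 still-open variables, 7 fits only Dave (and all 5 values in {4, 5, 6, 7, 8} must be used), so Dave = 7.

7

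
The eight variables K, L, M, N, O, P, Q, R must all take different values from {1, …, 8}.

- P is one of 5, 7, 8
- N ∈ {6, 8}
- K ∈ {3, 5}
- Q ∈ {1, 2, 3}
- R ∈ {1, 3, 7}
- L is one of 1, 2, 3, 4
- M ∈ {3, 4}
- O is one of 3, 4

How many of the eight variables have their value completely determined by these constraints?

4

The 8 variables draw from only 8 values {1, 2, 3, 4, 5, 6, 7, 8}, so each is used; only N can be 6, hence N = 6.
The 7 still-open variables draw from only 7 values {1, 2, 3, 4, 5, 7, 8}, so each is used; only P can be 8, hence P = 8.
The 6 still-open variables together cover exactly {1, 2, 3, 4, 5, 7} — 6 values for 6 variables — and 5 appears only in K's list, so K = 5.
The 5 still-open variables together cover exactly {1, 2, 3, 4, 7} — 5 values for 5 variables — and 7 appears only in R's list, so R = 7.
M and O between them cover only {3, 4} — a naked pair. Remove those values from L, Q.
Determined: K=5, N=6, P=8, R=7. The other variables each still have more than one consistent value. That makes 4.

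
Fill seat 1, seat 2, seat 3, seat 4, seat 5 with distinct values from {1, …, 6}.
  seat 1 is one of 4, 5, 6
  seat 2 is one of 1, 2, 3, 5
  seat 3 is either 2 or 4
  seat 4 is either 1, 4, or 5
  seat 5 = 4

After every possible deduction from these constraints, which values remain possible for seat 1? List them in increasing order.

5, 6

seat 5 must be 4 (only option left). Eliminate 4 elsewhere: seat 1, seat 3, seat 4.
seat 3 must be 2 (only option left). Remove 2 from seat 2.
No further eliminations apply; seat 1 can still be any of 5, 6.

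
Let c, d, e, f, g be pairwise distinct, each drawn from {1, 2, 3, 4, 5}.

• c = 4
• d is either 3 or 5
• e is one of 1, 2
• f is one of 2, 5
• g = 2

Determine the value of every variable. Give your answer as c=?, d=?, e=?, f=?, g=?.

c has just one choice, so c = 4.
g must be 2 (only option left). Remove 2 from e, f.
e must be 1 (only option left).
f's domain is down to {5}, so f = 5. Eliminate 5 elsewhere: d.
d's domain is down to {3}, so d = 3.

c=4, d=3, e=1, f=5, g=2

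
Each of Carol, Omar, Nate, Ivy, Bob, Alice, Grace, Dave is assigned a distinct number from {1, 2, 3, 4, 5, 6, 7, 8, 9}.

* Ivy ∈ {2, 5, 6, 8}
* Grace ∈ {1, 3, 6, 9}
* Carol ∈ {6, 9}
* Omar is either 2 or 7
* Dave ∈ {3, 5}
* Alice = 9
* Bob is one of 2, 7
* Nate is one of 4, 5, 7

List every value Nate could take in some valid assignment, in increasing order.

Alice's domain is down to {9}, so Alice = 9. So Carol, Grace can't be 9.
That leaves Carol = 6. Remove 6 from Ivy, Grace.
Omar and Bob share exactly the 2 values {2, 7}; by pigeonhole those values go to them, so strike 2, 7 from Nate, Ivy.
No further eliminations apply; Nate can still be any of 4, 5.

4, 5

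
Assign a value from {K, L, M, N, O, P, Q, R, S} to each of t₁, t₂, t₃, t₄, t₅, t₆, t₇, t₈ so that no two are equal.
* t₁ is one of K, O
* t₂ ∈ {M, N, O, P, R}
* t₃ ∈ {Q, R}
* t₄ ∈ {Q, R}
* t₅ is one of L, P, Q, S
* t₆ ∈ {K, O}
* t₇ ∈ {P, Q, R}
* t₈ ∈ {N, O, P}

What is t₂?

t₁ and t₆ share exactly the 2 values {K, O}; by pigeonhole those values go to them, so strike K, O from t₂, t₈.
t₃ and t₄ between them cover only {Q, R} — a naked pair. Remove those values from t₂, t₅, t₇.
That leaves t₇ = P. Eliminate P elsewhere: t₂, t₅, t₈.
t₈ has just one choice, so t₈ = N. Strike N from t₂.
So t₂ = M.

M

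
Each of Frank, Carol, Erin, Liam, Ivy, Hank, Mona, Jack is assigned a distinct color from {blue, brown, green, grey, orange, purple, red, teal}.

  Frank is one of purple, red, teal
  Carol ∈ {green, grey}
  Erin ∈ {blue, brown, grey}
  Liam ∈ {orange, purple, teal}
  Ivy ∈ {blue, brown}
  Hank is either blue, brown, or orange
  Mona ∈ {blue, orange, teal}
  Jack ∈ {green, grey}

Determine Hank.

orange

The 8 variables draw from only 8 values {blue, brown, green, grey, orange, purple, red, teal}, so each is used; only Frank can be red, hence Frank = red.
Among the 7 still-open variables, purple fits only Liam (and all 7 values in {blue, brown, green, grey, orange, purple, teal} must be used), so Liam = purple.
The 6 still-open variables draw from only 6 values {blue, brown, green, grey, orange, teal}, so each is used; only Mona can be teal, hence Mona = teal.
The 5 still-open variables together cover exactly {blue, brown, green, grey, orange} — 5 values for 5 variables — and orange appears only in Hank's list, so Hank = orange.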